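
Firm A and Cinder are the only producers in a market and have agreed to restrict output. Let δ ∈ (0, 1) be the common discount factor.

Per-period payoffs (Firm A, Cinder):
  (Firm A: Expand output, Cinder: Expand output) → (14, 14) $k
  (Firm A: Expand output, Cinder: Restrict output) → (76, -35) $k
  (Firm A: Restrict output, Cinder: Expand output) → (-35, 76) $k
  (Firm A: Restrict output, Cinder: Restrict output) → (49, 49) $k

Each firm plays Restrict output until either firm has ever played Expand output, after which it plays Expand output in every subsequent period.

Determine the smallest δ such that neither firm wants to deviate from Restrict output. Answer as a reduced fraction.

Under grim trigger the critical discount factor is (T−C)/(T−P) with T = 76, C = 49, P = 14.
δ* = (76−49)/(76−14) = 27/62.

27/62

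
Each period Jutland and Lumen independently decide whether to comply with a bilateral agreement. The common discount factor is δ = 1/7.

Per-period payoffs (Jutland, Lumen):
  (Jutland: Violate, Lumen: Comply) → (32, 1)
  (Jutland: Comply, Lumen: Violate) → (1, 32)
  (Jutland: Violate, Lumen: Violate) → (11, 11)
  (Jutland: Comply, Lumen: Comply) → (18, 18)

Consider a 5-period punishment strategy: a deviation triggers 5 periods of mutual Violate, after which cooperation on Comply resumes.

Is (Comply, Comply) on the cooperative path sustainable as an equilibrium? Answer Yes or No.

A one-shot deviation gives 32 now, then 11 for 5 periods, then back to 18.
Gain from deviating: (32−18) today; loss: (18−11) in each of the next 5 periods.
No-deviation condition: (18−11)(δ+…+δ^5) ≥ 32−18, i.e. δ+…+δ^5 ≥ 2.
At δ = 1/7: δ+…+δ^5 = 0.1667 < 2.0000.
So cooperation is not sustainable.

No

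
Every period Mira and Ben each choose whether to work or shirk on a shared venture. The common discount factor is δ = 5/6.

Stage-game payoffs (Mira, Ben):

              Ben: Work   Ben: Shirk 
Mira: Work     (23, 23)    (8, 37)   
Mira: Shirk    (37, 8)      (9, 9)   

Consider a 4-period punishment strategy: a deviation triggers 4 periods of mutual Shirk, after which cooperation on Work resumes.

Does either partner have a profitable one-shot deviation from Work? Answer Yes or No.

IC: δ+…+δ^4 ≥ (37−23)/(23−9) = 1.
At δ = 5/6: partial sum = 2.5887 ≥ 1.0000. Cooperation sustainable.

No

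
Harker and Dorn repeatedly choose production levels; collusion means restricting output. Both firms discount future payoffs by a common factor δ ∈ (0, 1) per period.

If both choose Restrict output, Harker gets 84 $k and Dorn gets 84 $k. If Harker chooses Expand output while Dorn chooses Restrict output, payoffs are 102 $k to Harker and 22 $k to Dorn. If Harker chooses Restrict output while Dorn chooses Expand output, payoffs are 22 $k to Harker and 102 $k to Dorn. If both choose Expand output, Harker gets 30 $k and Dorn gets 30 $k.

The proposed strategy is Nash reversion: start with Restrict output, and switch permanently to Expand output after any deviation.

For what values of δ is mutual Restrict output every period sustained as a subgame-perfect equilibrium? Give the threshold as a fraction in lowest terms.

1/4

Under grim trigger the critical discount factor is (T−C)/(T−P) with T = 102, C = 84, P = 30.
δ* = (102−84)/(102−30) = 18/72 = 1/4.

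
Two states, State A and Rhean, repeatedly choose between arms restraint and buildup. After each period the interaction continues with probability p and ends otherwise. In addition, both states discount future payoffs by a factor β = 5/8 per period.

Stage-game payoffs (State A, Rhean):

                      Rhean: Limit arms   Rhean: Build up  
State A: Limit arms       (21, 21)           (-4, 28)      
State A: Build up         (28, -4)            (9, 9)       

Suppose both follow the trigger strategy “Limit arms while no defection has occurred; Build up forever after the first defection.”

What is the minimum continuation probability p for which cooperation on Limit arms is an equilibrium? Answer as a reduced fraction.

With continuation probability p and discount β, the effective per-period discount factor is βp.
Grim-trigger IC: βp ≥ (28−21)/(28−9) = 7/19.
So p ≥ (7/19)/(5/8) = 56/95.

56/95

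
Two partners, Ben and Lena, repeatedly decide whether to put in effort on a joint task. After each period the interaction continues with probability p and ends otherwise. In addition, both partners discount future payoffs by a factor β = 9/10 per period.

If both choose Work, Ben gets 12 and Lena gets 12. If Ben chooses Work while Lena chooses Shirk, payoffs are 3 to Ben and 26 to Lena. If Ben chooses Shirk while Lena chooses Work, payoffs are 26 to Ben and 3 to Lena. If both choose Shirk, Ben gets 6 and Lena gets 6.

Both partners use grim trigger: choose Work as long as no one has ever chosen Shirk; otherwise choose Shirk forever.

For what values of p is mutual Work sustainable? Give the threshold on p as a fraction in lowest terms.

7/9

Expected continuation weight on next period's payoff is β·p = 9/10·p, which plays the role of the discount factor.
Cooperation requires 9/10·p ≥ (26−12)/(26−6) = 7/10, hence p ≥ 7/9.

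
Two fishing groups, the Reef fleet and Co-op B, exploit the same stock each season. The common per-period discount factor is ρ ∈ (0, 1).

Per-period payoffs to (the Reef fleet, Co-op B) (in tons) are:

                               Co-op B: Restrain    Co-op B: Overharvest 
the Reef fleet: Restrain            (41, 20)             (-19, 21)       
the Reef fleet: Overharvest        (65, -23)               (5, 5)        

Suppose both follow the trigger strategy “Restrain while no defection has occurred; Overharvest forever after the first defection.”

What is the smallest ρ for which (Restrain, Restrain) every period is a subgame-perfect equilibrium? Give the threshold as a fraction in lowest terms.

For the Reef fleet: deviation gain 65−41 = 24, per-period punishment loss 41−5 = 36. IC gives ρ ≥ 24/60 = 2/5.
For Co-op B: gain 1, loss 15 per period, so ρ ≥ 1/16.
The tighter constraint is the Reef fleet's, so cooperation needs ρ ≥ 2/5.

2/5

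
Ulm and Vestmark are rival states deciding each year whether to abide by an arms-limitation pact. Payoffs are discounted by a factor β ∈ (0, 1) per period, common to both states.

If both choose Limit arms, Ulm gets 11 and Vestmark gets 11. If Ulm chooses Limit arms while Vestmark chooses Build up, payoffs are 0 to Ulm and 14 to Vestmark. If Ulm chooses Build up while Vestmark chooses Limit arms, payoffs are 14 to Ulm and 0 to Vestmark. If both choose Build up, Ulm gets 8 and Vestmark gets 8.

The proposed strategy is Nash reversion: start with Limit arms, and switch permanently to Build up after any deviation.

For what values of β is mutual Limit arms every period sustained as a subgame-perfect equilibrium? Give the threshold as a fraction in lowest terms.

1/2

Under grim trigger the critical discount factor is (T−C)/(T−P) with T = 14, C = 11, P = 8.
β* = (14−11)/(14−8) = 3/6 = 1/2.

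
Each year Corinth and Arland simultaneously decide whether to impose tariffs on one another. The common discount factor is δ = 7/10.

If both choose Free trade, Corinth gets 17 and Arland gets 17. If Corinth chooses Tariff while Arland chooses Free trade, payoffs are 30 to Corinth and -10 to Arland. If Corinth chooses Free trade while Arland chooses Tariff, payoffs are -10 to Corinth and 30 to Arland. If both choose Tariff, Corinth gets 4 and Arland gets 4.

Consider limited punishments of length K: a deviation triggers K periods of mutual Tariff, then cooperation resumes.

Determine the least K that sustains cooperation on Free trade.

Need Σ_{k=1}^{K} δ^k ≥ (30−17)/(17−4) = 1.0000 at δ = 7/10.
At K = 1 the sum is 0.7000 < 1.0000; at K = 2 it is 1.1900 ≥ 1.0000.
So the minimum punishment length is K = 2.

2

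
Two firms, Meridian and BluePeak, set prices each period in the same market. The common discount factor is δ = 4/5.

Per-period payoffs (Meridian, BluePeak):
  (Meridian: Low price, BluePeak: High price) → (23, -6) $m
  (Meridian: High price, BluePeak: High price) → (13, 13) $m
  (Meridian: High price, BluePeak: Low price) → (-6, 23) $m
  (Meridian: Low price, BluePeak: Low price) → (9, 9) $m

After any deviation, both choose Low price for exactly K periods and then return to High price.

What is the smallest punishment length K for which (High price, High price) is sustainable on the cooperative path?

No profitable deviation requires (13−9)(δ+…+δ^K) ≥ 23−13, i.e. δ+…+δ^K ≥ 5/2 ≈ 2.5000.
With δ = 4/5, the partial sums are K=1: 0.8000, K=2: 1.4400, K=3: 1.9520, K=4: 2.3616, K=5: 2.6893.
K = 5 is the first length at which the sum reaches 2.5000.

5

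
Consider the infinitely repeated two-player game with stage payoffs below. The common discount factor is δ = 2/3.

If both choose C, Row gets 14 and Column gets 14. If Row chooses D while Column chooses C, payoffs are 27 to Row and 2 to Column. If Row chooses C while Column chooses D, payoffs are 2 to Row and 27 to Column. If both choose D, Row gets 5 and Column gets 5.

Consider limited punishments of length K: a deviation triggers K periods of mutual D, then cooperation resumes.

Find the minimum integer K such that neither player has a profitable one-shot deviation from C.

4

Need Σ_{k=1}^{K} δ^k ≥ (27−14)/(14−5) = 1.4444 at δ = 2/3.
At K = 3 the sum is 1.4074 < 1.4444; at K = 4 it is 1.6049 ≥ 1.4444.
So the minimum punishment length is K = 4.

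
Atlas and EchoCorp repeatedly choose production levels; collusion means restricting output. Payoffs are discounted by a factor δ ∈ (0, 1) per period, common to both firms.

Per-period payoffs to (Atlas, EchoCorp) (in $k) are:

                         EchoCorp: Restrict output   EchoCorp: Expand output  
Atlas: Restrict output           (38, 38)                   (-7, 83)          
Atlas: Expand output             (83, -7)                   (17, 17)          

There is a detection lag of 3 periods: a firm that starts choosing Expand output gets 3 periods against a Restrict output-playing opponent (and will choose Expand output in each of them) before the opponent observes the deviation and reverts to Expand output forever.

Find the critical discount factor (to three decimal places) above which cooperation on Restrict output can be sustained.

Deviating for the 3 undetected periods gains 83−38 = 45 per period over cooperation, then loses 38−17 = 21 per period forever once punishment starts.
Gain: 45(1 + δ + … + δ^2); loss: 21·δ^3/(1−δ).
No profitable deviation ⇔ 45(1−δ^3) ≤ 21·δ^3, i.e. δ^3 ≥ 45/(45+21) = 15/22.
Hence δ ≥ (15/22)^(1/3) ≈ 0.880.

0.880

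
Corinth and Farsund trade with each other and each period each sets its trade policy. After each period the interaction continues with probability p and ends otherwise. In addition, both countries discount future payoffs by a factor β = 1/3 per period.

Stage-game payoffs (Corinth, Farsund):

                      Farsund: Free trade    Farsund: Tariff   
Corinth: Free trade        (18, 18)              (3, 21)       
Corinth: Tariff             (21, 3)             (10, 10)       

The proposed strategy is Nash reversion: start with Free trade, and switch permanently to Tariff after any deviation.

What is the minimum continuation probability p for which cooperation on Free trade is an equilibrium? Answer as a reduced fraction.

9/11

Expected continuation weight on next period's payoff is β·p = 1/3·p, which plays the role of the discount factor.
Cooperation requires 1/3·p ≥ (21−18)/(21−10) = 3/11, hence p ≥ 9/11.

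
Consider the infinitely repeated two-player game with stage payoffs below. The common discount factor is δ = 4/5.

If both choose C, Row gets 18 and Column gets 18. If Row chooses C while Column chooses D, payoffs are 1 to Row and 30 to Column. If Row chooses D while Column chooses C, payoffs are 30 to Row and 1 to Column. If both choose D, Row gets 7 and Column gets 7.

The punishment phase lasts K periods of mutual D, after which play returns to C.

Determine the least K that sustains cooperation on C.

No profitable deviation requires (18−7)(δ+…+δ^K) ≥ 30−18, i.e. δ+…+δ^K ≥ 12/11 ≈ 1.0909.
With δ = 4/5, the partial sums are K=1: 0.8000, K=2: 1.4400.
K = 2 is the first length at which the sum reaches 1.0909.

2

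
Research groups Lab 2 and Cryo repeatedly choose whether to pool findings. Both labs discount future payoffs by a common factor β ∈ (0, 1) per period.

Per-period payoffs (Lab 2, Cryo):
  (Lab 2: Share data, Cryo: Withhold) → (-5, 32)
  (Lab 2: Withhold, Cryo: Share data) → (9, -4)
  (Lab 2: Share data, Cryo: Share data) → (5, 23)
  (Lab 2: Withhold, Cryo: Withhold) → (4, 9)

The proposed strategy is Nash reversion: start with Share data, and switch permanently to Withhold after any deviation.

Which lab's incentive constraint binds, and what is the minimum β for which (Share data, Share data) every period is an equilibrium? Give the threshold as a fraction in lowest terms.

For Lab 2: deviation gain 9−5 = 4, per-period punishment loss 5−4 = 1. IC gives β ≥ 4/5.
For Cryo: gain 9, loss 14 per period, so β ≥ 9/23.
The tighter constraint is Lab 2's, so cooperation needs β ≥ 4/5.

Lab 2; β ≥ 4/5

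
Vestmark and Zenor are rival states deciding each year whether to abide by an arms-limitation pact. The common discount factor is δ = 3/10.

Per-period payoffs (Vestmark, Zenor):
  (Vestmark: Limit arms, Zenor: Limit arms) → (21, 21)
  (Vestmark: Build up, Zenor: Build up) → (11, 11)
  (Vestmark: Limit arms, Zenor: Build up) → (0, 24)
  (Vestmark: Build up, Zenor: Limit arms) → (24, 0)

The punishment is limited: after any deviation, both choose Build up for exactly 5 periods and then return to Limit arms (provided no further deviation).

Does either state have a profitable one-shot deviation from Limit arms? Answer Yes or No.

Comparing payoff streams over the 6 periods until play realigns: cooperate → 21(1+δ+…+δ^5); deviate → 24 + 11(δ+…+δ^5).
Cooperation is sustained iff (21−11)(δ+…+δ^5) ≥ 24−21.
δ+…+δ^5 = 3/10·(1−(3/10)^5)/(1−3/10) = 0.4275, and (24−21)/(21−11) = 0.3000.
0.4275 ≥ 0.3000, so cooperation is sustainable.

No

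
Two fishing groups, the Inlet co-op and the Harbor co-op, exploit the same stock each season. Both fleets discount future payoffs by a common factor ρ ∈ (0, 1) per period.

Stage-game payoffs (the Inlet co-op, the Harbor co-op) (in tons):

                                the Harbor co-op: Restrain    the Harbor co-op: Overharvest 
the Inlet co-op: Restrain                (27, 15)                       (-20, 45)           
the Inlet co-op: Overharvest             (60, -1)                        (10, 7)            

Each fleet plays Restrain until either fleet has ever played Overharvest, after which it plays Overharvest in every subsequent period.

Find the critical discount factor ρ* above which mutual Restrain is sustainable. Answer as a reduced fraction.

15/19

For the Inlet co-op: deviation gain 60−27 = 33, per-period punishment loss 27−10 = 17. IC gives ρ ≥ 33/50.
For the Harbor co-op: gain 30, loss 8 per period, so ρ ≥ 30/38 = 15/19.
The tighter constraint is the Harbor co-op's, so cooperation needs ρ ≥ 15/19.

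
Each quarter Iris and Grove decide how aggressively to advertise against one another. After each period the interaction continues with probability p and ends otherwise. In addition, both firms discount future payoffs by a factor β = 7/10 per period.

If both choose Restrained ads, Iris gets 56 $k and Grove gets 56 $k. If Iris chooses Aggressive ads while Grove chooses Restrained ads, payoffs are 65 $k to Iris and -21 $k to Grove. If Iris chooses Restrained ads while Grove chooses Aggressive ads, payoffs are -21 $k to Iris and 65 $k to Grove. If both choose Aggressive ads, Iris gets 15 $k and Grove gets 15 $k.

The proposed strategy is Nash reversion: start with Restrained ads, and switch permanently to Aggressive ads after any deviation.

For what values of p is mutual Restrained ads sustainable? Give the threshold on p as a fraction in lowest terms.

Expected continuation weight on next period's payoff is β·p = 7/10·p, which plays the role of the discount factor.
Cooperation requires 7/10·p ≥ (65−56)/(65−15) = 9/50, hence p ≥ 9/35.

9/35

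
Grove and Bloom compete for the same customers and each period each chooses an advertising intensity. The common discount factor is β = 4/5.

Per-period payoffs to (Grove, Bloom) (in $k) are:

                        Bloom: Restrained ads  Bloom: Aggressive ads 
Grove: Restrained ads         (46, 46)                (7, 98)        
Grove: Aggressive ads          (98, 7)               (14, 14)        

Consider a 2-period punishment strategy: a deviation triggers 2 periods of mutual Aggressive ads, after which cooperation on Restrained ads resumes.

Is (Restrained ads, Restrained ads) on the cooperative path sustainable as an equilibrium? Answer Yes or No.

IC: β+…+β^2 ≥ (98−46)/(46−14) = 13/8.
At β = 4/5: partial sum = 1.4400 < 1.6250. Cooperation not sustainable.

No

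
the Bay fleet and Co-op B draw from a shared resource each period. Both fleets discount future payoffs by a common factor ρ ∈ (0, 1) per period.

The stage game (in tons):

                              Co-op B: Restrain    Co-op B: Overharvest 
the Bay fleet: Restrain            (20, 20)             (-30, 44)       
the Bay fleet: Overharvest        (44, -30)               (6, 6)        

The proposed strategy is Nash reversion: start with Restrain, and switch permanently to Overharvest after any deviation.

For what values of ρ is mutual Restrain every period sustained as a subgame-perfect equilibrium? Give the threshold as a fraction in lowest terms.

20/(1−ρ) ≥ 44 + 6ρ/(1−ρ)
20 ≥ 44 − 38ρ
ρ ≥ 24/38 = 12/19.

12/19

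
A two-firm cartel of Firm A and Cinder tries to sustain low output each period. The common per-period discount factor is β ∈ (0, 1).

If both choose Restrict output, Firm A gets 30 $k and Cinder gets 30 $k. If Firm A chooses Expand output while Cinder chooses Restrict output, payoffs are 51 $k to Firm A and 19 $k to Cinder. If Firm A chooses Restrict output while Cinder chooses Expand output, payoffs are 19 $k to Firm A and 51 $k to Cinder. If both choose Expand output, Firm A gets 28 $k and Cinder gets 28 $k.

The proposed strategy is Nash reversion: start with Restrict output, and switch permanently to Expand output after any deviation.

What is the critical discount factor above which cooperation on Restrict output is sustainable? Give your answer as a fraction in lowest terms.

30/(1−β) ≥ 51 + 28β/(1−β)
30 ≥ 51 − 23β
β ≥ 21/23.

21/23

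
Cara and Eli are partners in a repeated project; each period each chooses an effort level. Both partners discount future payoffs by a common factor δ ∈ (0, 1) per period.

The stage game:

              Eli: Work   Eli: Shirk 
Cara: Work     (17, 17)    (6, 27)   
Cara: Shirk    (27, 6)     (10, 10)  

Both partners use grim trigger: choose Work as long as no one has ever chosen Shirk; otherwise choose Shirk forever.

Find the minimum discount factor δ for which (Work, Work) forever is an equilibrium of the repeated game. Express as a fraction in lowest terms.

10/17

One-period gain from deviating is 27 − 17 = 10. The loss is 17 − 10 = 7 in every subsequent period, with present value 7·δ/(1−δ).
Deviation is unprofitable when 7·δ/(1−δ) ≥ 10, i.e. δ/(1−δ) ≥ 10/7.
Equivalently δ ≥ 10/(10+7) = 10/17.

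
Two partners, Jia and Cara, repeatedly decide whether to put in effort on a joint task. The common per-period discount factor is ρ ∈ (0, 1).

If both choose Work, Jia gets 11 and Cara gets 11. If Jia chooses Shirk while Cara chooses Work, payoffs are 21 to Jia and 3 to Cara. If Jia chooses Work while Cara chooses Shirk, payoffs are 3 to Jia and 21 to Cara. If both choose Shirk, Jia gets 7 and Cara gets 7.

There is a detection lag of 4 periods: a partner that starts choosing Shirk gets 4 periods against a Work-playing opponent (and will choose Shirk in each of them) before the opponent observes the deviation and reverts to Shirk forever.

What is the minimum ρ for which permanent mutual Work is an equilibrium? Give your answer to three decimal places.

A deviator earns 21 for 4 periods, then 7 forever; cooperating earns 11 forever. Multiplying the IC by (1−ρ):
11 ≥ 21(1−ρ^4) + 7ρ^4, so 14·ρ^4 ≥ 10 and ρ^4 ≥ 5/7.
ρ ≥ (5/7)^(1/4) ≈ 0.919.

0.919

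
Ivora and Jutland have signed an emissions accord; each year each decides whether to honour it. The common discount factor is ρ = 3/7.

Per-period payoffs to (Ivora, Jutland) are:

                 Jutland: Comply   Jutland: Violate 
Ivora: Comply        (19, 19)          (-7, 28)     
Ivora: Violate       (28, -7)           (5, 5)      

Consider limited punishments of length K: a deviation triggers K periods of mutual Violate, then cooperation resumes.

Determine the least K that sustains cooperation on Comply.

3

IC: ρ(1−ρ^K)/(1−ρ) ≥ (28−19)/(19−5) = 9/14.
With ρ = 3/7: need 1 − ρ^K ≥ 9/14·(1−3/7)/(3/7), i.e. ρ^K ≤ 0.1429.
Since (3/7)^2 = 0.1837 and (3/7)^3 = 0.0787, the smallest such K is 3.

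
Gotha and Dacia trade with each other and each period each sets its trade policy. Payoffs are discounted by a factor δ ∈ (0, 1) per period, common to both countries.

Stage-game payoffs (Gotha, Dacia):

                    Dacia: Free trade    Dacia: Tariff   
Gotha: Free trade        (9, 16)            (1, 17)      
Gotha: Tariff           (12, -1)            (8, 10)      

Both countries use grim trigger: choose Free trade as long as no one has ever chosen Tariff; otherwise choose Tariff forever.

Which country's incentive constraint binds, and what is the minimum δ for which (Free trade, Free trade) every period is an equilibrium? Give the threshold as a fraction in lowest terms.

For Gotha: deviation gain 12−9 = 3, per-period punishment loss 9−8 = 1. IC gives δ ≥ 3/4.
For Dacia: gain 1, loss 6 per period, so δ ≥ 1/7.
The tighter constraint is Gotha's, so cooperation needs δ ≥ 3/4.

Gotha; δ ≥ 3/4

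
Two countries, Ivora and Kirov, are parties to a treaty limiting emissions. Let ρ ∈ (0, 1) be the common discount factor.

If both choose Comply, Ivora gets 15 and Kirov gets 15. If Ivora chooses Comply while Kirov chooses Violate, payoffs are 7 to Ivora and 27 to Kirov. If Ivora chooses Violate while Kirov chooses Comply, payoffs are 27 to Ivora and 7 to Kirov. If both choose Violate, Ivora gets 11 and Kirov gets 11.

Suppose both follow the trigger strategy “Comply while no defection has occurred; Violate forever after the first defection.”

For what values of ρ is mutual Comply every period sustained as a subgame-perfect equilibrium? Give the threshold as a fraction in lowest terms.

Under grim trigger the critical discount factor is (T−C)/(T−P) with T = 27, C = 15, P = 11.
ρ* = (27−15)/(27−11) = 12/16 = 3/4.

3/4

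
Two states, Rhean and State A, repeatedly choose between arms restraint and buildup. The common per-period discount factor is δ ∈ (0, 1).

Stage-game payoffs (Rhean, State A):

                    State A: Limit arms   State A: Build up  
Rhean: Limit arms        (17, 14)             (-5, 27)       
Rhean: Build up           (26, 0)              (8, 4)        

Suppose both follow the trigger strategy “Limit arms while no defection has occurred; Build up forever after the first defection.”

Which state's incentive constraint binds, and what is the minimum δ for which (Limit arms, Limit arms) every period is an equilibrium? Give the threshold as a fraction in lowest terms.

For Rhean: deviation gain 26−17 = 9, per-period punishment loss 17−8 = 9. IC gives δ ≥ 9/18 = 1/2.
For State A: gain 13, loss 10 per period, so δ ≥ 13/23.
The tighter constraint is State A's, so cooperation needs δ ≥ 13/23.

State A; δ ≥ 13/23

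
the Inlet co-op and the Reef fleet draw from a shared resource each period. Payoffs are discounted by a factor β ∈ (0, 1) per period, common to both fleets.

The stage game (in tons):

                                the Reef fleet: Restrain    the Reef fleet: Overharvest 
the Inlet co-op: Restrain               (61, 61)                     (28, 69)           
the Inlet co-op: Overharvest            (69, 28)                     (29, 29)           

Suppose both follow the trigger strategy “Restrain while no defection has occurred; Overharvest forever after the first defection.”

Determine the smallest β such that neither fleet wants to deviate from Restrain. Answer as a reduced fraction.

1/5

Cooperation forever yields 61 each period: 61/(1−β).
Deviating yields 69 once, then 29 forever: 69 + 29β/(1−β).
No profitable deviation requires 61/(1−β) ≥ 69 + 29β/(1−β).
Multiplying by (1−β): 61 ≥ 69(1−β) + 29β = 69 − 40β.
So 40β ≥ 8, i.e. β ≥ 8/40 = 1/5.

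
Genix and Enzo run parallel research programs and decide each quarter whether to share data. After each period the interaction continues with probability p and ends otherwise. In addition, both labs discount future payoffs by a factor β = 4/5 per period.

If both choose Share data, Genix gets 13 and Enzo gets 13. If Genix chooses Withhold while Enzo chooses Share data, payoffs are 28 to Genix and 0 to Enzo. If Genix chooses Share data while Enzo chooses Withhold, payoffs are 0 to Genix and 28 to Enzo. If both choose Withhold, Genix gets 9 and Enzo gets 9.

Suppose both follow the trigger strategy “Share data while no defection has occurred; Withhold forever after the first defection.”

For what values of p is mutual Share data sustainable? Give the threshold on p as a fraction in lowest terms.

Expected continuation weight on next period's payoff is β·p = 4/5·p, which plays the role of the discount factor.
Cooperation requires 4/5·p ≥ (28−13)/(28−9) = 15/19, hence p ≥ 75/76.

75/76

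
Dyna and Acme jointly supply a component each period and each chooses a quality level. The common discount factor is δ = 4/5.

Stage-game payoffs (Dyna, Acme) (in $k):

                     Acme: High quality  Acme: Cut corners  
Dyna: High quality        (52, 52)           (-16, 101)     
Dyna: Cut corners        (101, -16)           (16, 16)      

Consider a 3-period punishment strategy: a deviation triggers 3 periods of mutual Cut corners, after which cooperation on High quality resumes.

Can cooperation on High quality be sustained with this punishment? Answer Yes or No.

IC: δ+…+δ^3 ≥ (101−52)/(52−16) = 49/36.
At δ = 4/5: partial sum = 1.9520 ≥ 1.3611. Cooperation sustainable.

Yes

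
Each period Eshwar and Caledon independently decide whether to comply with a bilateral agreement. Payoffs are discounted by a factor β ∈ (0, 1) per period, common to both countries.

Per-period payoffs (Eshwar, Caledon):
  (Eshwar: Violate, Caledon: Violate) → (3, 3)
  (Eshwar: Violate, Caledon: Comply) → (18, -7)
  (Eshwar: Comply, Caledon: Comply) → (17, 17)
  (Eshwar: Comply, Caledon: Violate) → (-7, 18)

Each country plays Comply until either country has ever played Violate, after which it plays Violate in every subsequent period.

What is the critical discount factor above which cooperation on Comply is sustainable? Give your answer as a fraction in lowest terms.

1/15

Cooperation forever yields 17 each period: 17/(1−β).
Deviating yields 18 once, then 3 forever: 18 + 3β/(1−β).
No profitable deviation requires 17/(1−β) ≥ 18 + 3β/(1−β).
Multiplying by (1−β): 17 ≥ 18(1−β) + 3β = 18 − 15β.
So 15β ≥ 1, i.e. β ≥ 1/15.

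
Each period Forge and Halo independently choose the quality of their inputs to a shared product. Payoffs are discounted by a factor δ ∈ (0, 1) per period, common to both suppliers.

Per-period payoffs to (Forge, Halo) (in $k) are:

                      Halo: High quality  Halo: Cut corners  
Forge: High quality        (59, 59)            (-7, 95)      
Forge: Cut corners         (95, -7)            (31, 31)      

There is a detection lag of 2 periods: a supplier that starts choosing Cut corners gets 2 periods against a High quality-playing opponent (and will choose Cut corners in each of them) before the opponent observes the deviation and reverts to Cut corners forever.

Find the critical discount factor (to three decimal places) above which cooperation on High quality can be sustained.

The best deviation is to choose Cut corners for all 2 undetected periods, earning 95 each, then 31 forever once detected.
Deviation value: 95(1−δ^2)/(1−δ) + 31δ^2/(1−δ); cooperation value: 59/(1−δ).
IC: 59 ≥ 95(1−δ^2) + 31δ^2 = 95 − 64δ^2.
So δ^2 ≥ 36/64 = 9/16, giving δ ≥ (9/16)^(1/2) ≈ 0.750.

0.750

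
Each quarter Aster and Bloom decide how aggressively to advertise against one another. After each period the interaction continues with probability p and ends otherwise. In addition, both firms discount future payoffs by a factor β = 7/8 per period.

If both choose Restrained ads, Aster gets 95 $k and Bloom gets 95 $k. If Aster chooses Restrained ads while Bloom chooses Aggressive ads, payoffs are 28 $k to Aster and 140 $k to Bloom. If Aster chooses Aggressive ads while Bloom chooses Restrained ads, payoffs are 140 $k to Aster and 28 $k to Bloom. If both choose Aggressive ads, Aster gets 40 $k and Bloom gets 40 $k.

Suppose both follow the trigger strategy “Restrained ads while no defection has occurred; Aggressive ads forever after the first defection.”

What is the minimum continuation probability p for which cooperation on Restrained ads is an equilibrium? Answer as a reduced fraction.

Expected continuation weight on next period's payoff is β·p = 7/8·p, which plays the role of the discount factor.
Cooperation requires 7/8·p ≥ (140−95)/(140−40) = 9/20, hence p ≥ 18/35.

18/35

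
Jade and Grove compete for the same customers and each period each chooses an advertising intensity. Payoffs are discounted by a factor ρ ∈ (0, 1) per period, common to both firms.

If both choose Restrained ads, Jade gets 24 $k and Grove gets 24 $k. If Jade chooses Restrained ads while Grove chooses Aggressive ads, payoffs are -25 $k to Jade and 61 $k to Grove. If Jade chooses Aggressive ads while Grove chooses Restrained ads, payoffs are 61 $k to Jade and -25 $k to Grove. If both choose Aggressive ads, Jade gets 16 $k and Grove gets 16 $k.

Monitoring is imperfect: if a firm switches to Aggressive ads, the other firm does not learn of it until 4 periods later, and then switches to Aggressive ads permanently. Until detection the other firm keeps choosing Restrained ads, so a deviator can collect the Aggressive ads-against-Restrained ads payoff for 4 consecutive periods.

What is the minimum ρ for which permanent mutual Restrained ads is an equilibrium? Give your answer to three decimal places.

A deviator earns 61 for 4 periods, then 16 forever; cooperating earns 24 forever. Multiplying the IC by (1−ρ):
24 ≥ 61(1−ρ^4) + 16ρ^4, so 45·ρ^4 ≥ 37 and ρ^4 ≥ 37/45.
ρ ≥ (37/45)^(1/4) ≈ 0.952.

0.952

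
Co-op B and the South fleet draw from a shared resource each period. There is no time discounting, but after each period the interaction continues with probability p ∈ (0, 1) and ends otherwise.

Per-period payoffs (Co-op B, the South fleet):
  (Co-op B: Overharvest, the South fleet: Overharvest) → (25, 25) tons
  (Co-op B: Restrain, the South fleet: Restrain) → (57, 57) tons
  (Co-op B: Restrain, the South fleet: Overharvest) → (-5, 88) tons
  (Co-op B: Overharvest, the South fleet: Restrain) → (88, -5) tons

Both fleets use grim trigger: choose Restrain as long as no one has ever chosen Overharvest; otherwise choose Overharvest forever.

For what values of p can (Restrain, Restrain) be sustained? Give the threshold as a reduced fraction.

With no time discounting, the continuation probability p plays the role of the discount factor.
Grim-trigger IC: 57/(1−p) ≥ 88 + 25p/(1−p) ⇒ p ≥ (88−57)/(88−25) = 31/63.

31/63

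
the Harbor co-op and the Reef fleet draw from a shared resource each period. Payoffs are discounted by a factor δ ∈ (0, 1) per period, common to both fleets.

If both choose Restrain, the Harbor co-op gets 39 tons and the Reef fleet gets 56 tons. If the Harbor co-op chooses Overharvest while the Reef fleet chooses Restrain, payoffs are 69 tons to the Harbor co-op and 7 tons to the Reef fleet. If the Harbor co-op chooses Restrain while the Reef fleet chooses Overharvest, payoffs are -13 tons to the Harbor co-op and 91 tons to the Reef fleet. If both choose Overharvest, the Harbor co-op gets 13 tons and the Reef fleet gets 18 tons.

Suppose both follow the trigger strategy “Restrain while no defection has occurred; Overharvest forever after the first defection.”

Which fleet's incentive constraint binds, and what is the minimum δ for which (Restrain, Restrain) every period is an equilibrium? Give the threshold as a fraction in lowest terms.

the Harbor co-op; δ ≥ 15/28

For the Harbor co-op: deviation gain 69−39 = 30, per-period punishment loss 39−13 = 26. IC gives δ ≥ 30/56 = 15/28.
For the Reef fleet: gain 35, loss 38 per period, so δ ≥ 35/73.
The tighter constraint is the Harbor co-op's, so cooperation needs δ ≥ 15/28.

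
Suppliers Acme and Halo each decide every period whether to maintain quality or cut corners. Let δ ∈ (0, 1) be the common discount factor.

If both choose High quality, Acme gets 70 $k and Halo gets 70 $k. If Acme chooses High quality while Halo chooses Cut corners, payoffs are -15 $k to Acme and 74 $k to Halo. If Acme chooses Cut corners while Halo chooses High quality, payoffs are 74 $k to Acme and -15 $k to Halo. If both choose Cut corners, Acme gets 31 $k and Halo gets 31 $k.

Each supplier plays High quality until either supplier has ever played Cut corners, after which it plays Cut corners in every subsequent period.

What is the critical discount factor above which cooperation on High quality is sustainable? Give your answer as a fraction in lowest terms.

4/43

Under grim trigger the critical discount factor is (T−C)/(T−P) with T = 74, C = 70, P = 31.
δ* = (74−70)/(74−31) = 4/43.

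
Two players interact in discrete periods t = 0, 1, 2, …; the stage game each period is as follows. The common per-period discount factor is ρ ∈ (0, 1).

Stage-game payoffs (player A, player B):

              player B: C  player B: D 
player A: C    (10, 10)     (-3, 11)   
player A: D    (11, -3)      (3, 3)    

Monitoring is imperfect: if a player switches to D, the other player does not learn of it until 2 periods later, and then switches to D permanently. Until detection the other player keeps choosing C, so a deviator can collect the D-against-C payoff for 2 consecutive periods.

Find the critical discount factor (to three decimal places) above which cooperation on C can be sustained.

0.354

Deviating for the 2 undetected periods gains 11−10 = 1 per period over cooperation, then loses 10−3 = 7 per period forever once punishment starts.
Gain: 1(1 + ρ + … + ρ^1); loss: 7·ρ^2/(1−ρ).
No profitable deviation ⇔ 1(1−ρ^2) ≤ 7·ρ^2, i.e. ρ^2 ≥ 1/(1+7) = 1/8.
Hence ρ ≥ (1/8)^(1/2) ≈ 0.354.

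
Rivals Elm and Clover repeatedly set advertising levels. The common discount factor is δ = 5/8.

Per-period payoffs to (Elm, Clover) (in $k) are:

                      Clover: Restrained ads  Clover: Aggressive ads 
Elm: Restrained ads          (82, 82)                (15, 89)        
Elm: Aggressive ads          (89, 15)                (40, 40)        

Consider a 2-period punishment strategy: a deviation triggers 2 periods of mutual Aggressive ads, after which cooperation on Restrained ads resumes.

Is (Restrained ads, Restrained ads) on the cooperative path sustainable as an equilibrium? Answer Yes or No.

IC: δ+…+δ^2 ≥ (89−82)/(82−40) = 1/6.
At δ = 5/8: partial sum = 1.0156 ≥ 0.1667. Cooperation sustainable.

Yes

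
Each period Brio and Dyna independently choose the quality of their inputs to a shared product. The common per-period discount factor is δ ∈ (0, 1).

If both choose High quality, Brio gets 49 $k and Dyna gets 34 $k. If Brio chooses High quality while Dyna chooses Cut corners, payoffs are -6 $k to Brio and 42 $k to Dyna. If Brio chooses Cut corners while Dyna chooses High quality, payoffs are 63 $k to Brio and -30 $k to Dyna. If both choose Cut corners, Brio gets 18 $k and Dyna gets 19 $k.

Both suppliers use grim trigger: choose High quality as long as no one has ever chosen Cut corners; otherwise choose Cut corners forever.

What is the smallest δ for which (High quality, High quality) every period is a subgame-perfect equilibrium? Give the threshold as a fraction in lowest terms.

8/23

Brio: cooperation gives 49 each period; deviation gives 63 once then 18 forever.
  49/(1−δ) ≥ 63 + 18δ/(1−δ) ⇒ δ ≥ 14/45.
Dyna: cooperation gives 34 each period; deviation gives 42 once then 19 forever.
  δ ≥ 8/23.
Both must hold, so the binding constraint is Dyna's: δ ≥ 8/23.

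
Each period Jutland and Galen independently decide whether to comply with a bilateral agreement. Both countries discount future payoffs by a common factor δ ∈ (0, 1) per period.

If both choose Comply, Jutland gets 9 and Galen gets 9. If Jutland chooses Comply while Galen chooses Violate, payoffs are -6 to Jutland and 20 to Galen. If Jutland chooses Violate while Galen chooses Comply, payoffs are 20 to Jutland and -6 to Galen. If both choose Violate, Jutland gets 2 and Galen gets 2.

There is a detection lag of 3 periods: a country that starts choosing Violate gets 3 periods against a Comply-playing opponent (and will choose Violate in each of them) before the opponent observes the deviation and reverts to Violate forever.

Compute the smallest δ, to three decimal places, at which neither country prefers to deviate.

The best deviation is to choose Violate for all 3 undetected periods, earning 20 each, then 2 forever once detected.
Deviation value: 20(1−δ^3)/(1−δ) + 2δ^3/(1−δ); cooperation value: 9/(1−δ).
IC: 9 ≥ 20(1−δ^3) + 2δ^3 = 20 − 18δ^3.
So δ^3 ≥ 11/18, giving δ ≥ (11/18)^(1/3) ≈ 0.849.

0.849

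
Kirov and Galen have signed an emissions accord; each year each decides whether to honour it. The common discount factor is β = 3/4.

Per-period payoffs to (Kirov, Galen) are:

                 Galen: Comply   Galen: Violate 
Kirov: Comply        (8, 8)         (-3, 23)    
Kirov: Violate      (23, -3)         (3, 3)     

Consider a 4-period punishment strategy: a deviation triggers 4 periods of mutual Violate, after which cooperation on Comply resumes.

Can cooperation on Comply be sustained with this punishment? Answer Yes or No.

IC: β+…+β^4 ≥ (23−8)/(8−3) = 3.
At β = 3/4: partial sum = 2.0508 < 3.0000. Cooperation not sustainable.

No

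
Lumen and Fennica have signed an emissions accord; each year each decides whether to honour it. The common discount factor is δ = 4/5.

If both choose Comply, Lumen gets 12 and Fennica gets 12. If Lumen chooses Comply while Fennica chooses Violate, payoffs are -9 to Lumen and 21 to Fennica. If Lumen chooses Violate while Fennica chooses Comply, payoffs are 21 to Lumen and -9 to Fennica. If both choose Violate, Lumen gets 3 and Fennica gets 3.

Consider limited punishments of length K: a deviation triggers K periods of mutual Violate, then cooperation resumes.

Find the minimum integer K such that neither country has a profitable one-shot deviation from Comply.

2

IC: δ(1−δ^K)/(1−δ) ≥ (21−12)/(12−3) = 1.
With δ = 4/5: need 1 − δ^K ≥ 1·(1−4/5)/(4/5), i.e. δ^K ≤ 0.7500.
Since (4/5)^1 = 0.8000 and (4/5)^2 = 0.6400, the smallest such K is 2.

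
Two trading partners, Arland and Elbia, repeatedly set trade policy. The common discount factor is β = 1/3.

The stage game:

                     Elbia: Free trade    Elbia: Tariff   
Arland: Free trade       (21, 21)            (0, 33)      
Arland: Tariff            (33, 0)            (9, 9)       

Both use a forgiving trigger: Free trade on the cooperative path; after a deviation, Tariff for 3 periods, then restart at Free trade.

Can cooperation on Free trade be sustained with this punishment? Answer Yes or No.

No

A one-shot deviation gives 33 now, then 9 for 3 periods, then back to 21.
Gain from deviating: (33−21) today; loss: (21−9) in each of the next 3 periods.
No-deviation condition: (21−9)(β+…+β^3) ≥ 33−21, i.e. β+…+β^3 ≥ 1.
At β = 1/3: β+…+β^3 = 0.4815 < 1.0000.
So cooperation is not sustainable.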